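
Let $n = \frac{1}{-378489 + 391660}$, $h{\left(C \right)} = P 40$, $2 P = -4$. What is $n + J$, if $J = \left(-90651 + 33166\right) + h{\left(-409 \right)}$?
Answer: $- \frac{758188614}{13171} \approx -57565.0$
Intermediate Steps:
$P = -2$ ($P = \frac{1}{2} \left(-4\right) = -2$)
$h{\left(C \right)} = -80$ ($h{\left(C \right)} = \left(-2\right) 40 = -80$)
$J = -57565$ ($J = \left(-90651 + 33166\right) - 80 = -57485 - 80 = -57565$)
$n = \frac{1}{13171} \approx 7.5924 \cdot 10^{-5}$
$n + J = \frac{1}{13171} - 57565 = - \frac{758188614}{13171}$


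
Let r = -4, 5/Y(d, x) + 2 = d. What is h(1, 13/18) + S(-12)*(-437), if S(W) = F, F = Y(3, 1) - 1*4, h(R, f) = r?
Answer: -441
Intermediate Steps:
Y(d, x) = 5/(-2 + d)
h(R, f) = -4
F = 1 (F = 5/(-2 + 3) - 1*4 = 5/1 - 4 = 5*1 - 4 = 5 - 4 = 1)
S(W) = 1
h(1, 13/18) + S(-12)*(-437) = -4 + 1*(-437) = -4 - 437 = -441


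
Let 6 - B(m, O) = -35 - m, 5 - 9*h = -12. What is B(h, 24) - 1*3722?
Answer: -33112/9 ≈ -3679.1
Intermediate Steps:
h = 17/9 (h = 5/9 - ⅑*(-12) = 5/9 + 4/3 = 17/9 ≈ 1.8889)
B(m, O) = 41 + m (B(m, O) = 6 - (-35 - m) = 6 + (35 + m) = 41 + m)
B(h, 24) - 1*3722 = (41 + 17/9) - 1*3722 = 386/9 - 3722 = -33112/9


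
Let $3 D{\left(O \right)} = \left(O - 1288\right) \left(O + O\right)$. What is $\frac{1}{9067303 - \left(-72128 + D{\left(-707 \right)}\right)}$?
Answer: $\frac{1}{8199121} \approx 1.2196 \cdot 10^{-7}$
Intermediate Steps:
$D{\left(O \right)} = \frac{2 O \left(-1288 + O\right)}{3}$ ($D{\left(O \right)} = \frac{\left(O - 1288\right) \left(O + O\right)}{3} = \frac{\left(-1288 + O\right) 2 O}{3} = \frac{2 O \left(-1288 + O\right)}{3}$)
$\frac{1}{9067303 - \left(-72128 + D{\left(-707 \right)}\right)} = \frac{1}{9067303 + \left(224 \cdot 322 - \frac{2}{3} \left(-707\right) \left(-1288 - 707\right)\right)} = \frac{1}{9067303 + \left(72128 - \frac{2}{3} \left(-707\right) \left(-1995\right)\right)} = \frac{1}{9067303 + \left(72128 - 940310\right)} = \frac{1}{9067303 - 868182} = \frac{1}{8199121}$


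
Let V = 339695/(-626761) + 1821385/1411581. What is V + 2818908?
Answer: 2493955995523994218/884723919141 ≈ 2.8189e+6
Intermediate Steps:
V = 662066076190/884723919141 (V = 339695*(-1/626761) + 1821385*(1/1411581) = -339695/626761 + 1821385/1411581 = 662066076190/884723919141 ≈ 0.74833)
V + 2818908 = 662066076190/884723919141 + 2818908 = 2493955995523994218/884723919141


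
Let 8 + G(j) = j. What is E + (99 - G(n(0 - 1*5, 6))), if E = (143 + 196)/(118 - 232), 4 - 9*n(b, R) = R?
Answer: 35653/342 ≈ 104.25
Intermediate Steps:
n(b, R) = 4/9 - R/9
G(j) = -8 + j
E = -113/38 (E = 339/(-114) = 339*(-1/114) = -113/38 ≈ -2.9737)
E + (99 - G(n(0 - 1*5, 6))) = -113/38 + (99 - (-8 + (4/9 - 1/9*6))) = -113/38 + (99 - (-8 + (4/9 - 2/3))) = -113/38 + (99 - (-8 - 2/9)) = -113/38 + (99 - 1*(-74/9)) = -113/38 + (99 + 74/9) = -113/38 + 965/9 = 35653/342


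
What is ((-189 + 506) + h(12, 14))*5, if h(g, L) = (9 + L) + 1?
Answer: 1705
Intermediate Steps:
h(g, L) = 10 + L
((-189 + 506) + h(12, 14))*5 = ((-189 + 506) + (10 + 14))*5 = (317 + 24)*5 = 341*5 = 1705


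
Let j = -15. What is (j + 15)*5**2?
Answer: 0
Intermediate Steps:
(j + 15)*5**2 = (-15 + 15)*5**2 = 0*25 = 0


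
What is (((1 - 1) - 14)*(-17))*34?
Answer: 8092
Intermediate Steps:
(((1 - 1) - 14)*(-17))*34 = ((0 - 14)*(-17))*34 = -14*(-17)*34 = 238*34 = 8092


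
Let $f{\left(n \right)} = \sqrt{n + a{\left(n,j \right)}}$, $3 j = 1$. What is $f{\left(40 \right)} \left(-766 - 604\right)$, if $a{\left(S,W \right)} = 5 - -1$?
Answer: $- 1370 \sqrt{46} \approx -9291.8$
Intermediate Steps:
$j = \frac{1}{3}$ ($j = \frac{1}{3} \cdot 1 = \frac{1}{3} \approx 0.33333$)
$a{\left(S,W \right)} = 6$ ($a{\left(S,W \right)} = 5 + 1 = 6$)
$f{\left(n \right)} = \sqrt{6 + n}$ ($f{\left(n \right)} = \sqrt{n + 6} = \sqrt{6 + n}$)
$f{\left(40 \right)} \left(-766 - 604\right) = \sqrt{6 + 40} \left(-766 - 604\right) = \sqrt{46} \left(-1370\right) = - 1370 \sqrt{46}$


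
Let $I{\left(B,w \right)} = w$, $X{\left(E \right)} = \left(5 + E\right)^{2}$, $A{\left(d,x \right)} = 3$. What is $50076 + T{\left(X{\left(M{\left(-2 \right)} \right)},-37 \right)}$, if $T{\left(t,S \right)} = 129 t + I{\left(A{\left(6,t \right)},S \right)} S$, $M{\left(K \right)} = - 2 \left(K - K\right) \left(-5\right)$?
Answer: $54670$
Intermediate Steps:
$M{\left(K \right)} = 0$ ($M{\left(K \right)} = \left(-2\right) 0 \left(-5\right) = 0 \left(-5\right) = 0$)
$T{\left(t,S \right)} = S^{2} + 129 t$ ($T{\left(t,S \right)} = 129 t + S S = 129 t + S^{2} = S^{2} + 129 t$)
$50076 + T{\left(X{\left(M{\left(-2 \right)} \right)},-37 \right)} = 50076 + \left(\left(-37\right)^{2} + 129 \left(5 + 0\right)^{2}\right) = 50076 + \left(1369 + 129 \cdot 5^{2}\right) = 50076 + \left(1369 + 129 \cdot 25\right) = 50076 + \left(1369 + 3225\right) = 50076 + 4594 = 54670$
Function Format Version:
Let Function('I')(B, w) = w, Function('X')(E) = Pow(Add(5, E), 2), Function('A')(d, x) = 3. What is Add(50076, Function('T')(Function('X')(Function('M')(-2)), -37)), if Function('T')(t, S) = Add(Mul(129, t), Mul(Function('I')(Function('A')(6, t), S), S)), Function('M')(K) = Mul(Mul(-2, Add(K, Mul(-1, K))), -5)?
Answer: 54670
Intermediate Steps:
Function('M')(K) = 0 (Function('M')(K) = Mul(Mul(-2, 0), -5) = Mul(0, -5) = 0)
Function('T')(t, S) = Add(Pow(S, 2), Mul(129, t)) (Function('T')(t, S) = Add(Mul(129, t), Mul(S, S)) = Add(Mul(129, t), Pow(S, 2)) = Add(Pow(S, 2), Mul(129, t)))
Add(50076, Function('T')(Function('X')(Function('M')(-2)), -37)) = Add(50076, Add(Pow(-37, 2), Mul(129, Pow(Add(5, 0), 2)))) = Add(50076, Add(1369, Mul(129, Pow(5, 2)))) = Add(50076, Add(1369, Mul(129, 25))) = Add(50076, Add(1369, 3225)) = Add(50076, 4594) = 54670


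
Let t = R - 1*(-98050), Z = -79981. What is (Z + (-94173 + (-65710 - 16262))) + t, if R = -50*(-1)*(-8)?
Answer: -158476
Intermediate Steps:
R = -400 (R = 50*(-8) = -400)
t = 97650 (t = -400 - 1*(-98050) = -400 + 98050 = 97650)
(Z + (-94173 + (-65710 - 16262))) + t = (-79981 + (-94173 + (-65710 - 16262))) + 97650 = (-79981 + (-94173 - 81972)) + 97650 = (-79981 - 176145) + 97650 = -256126 + 97650 = -158476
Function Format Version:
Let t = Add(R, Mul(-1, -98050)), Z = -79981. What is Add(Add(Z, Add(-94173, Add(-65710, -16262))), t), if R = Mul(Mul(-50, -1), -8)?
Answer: -158476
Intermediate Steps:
R = -400 (R = Mul(50, -8) = -400)
t = 97650 (t = Add(-400, Mul(-1, -98050)) = Add(-400, 98050) = 97650)
Add(Add(Z, Add(-94173, Add(-65710, -16262))), t) = Add(Add(-79981, Add(-94173, Add(-65710, -16262))), 97650) = Add(Add(-79981, Add(-94173, -81972)), 97650) = Add(Add(-79981, -176145), 97650) = Add(-256126, 97650) = -158476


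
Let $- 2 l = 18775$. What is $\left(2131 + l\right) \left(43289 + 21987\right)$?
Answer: $-473675294$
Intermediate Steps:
$l = - \frac{18775}{2}$ ($l = \left(- \frac{1}{2}\right) 18775 = - \frac{18775}{2} \approx -9387.5$)
$\left(2131 + l\right) \left(43289 + 21987\right) = \left(2131 - \frac{18775}{2}\right) \left(43289 + 21987\right) = \left(- \frac{14513}{2}\right) 65276 = -473675294$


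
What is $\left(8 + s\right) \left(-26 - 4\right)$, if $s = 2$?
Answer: $-300$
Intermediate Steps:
$\left(8 + s\right) \left(-26 - 4\right) = \left(8 + 2\right) \left(-26 - 4\right) = 10 \left(-26 - 4\right) = 10 \left(-30\right) = -300$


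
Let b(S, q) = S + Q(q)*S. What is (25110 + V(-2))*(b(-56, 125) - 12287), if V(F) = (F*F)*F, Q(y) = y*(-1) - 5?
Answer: -127091426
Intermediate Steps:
Q(y) = -5 - y (Q(y) = -y - 5 = -5 - y)
b(S, q) = S + S*(-5 - q) (b(S, q) = S + (-5 - q)*S = S + S*(-5 - q))
V(F) = F**3 (V(F) = F**2*F = F**3)
(25110 + V(-2))*(b(-56, 125) - 12287) = (25110 + (-2)**3)*(-1*(-56)*(4 + 125) - 12287) = (25110 - 8)*(-1*(-56)*129 - 12287) = 25102*(7224 - 12287) = 25102*(-5063) = -127091426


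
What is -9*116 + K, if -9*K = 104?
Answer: -9500/9 ≈ -1055.6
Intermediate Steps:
K = -104/9 (K = -1/9*104 = -104/9 ≈ -11.556)
-9*116 + K = -9*116 - 104/9 = -1044 - 104/9 = -9500/9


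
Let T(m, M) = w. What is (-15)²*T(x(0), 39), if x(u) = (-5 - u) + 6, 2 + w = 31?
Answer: 6525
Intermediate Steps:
w = 29 (w = -2 + 31 = 29)
x(u) = 1 - u
T(m, M) = 29
(-15)²*T(x(0), 39) = (-15)²*29 = 225*29 = 6525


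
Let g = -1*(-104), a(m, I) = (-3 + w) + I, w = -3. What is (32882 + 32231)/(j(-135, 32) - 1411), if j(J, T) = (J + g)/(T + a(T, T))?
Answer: -3776554/81869 ≈ -46.129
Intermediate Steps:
a(m, I) = -6 + I (a(m, I) = (-3 - 3) + I = -6 + I)
g = 104
j(J, T) = (104 + J)/(-6 + 2*T) (j(J, T) = (J + 104)/(T + (-6 + T)) = (104 + J)/(-6 + 2*T))
(32882 + 32231)/(j(-135, 32) - 1411) = (32882 + 32231)/((104 - 135)/(2*(-3 + 32)) - 1411) = 65113/((½)*(-31)/29 - 1411) = 65113/((½)*(1/29)*(-31) - 1411) = 65113/(-31/58 - 1411) = 65113/(-81869/58) = 65113*(-58/81869) = -3776554/81869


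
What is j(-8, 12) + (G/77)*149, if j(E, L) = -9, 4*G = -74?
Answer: -6899/154 ≈ -44.799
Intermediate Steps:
G = -37/2 (G = (¼)*(-74) = -37/2 ≈ -18.500)
j(-8, 12) + (G/77)*149 = -9 - 37/2/77*149 = -9 - 37/2*1/77*149 = -9 - 37/154*149 = -9 - 5513/154 = -6899/154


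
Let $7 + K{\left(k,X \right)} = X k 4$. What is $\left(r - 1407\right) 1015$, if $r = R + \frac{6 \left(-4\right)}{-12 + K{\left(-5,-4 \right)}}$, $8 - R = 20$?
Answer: $- \frac{87881745}{61} \approx -1.4407 \cdot 10^{6}$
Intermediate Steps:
$R = -12$ ($R = 8 - 20 = -12$)
$K{\left(k,X \right)} = -7 + 4 X k$ ($K{\left(k,X \right)} = -7 + X k 4 = -7 + 4 X k$)
$r = - \frac{756}{61}$ ($r = -12 + \frac{6 \left(-4\right)}{-12 - \left(7 + 16 \left(-5\right)\right)} = -12 - \frac{24}{-12 + \left(-7 + 80\right)} = -12 - \frac{24}{-12 + 73} = -12 - \frac{24}{61} = - \frac{756}{61} \approx -12.393$)
$\left(r - 1407\right) 1015 = \left(- \frac{756}{61} - 1407\right) 1015 = \left(- \frac{86583}{61}\right) 1015 = - \frac{87881745}{61}$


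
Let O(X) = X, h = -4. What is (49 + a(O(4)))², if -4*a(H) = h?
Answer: 2500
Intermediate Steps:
a(H) = 1 (a(H) = -¼*(-4) = 1)
(49 + a(O(4)))² = (49 + 1)² = 50² = 2500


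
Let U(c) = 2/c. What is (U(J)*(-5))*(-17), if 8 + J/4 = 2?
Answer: -85/12 ≈ -7.0833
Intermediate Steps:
J = -24 (J = -32 + 4*2 = -32 + 8 = -24)
(U(J)*(-5))*(-17) = ((2/(-24))*(-5))*(-17) = ((2*(-1/24))*(-5))*(-17) = -1/12*(-5)*(-17) = (5/12)*(-17) = -85/12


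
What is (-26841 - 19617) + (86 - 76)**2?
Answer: -46358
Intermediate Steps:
(-26841 - 19617) + (86 - 76)**2 = -46458 + 10**2 = -46458 + 100 = -46358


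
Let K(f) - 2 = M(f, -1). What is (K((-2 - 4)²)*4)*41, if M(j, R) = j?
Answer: 6232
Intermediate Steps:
K(f) = 2 + f
(K((-2 - 4)²)*4)*41 = ((2 + (-2 - 4)²)*4)*41 = ((2 + (-6)²)*4)*41 = ((2 + 36)*4)*41 = (38*4)*41 = 152*41 = 6232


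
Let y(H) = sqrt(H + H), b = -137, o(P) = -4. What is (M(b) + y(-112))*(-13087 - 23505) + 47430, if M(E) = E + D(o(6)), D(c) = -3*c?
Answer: 4621430 - 146368*I*sqrt(14) ≈ 4.6214e+6 - 5.4766e+5*I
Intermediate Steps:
y(H) = sqrt(2)*sqrt(H) (y(H) = sqrt(2*H) = sqrt(2)*sqrt(H))
M(E) = 12 + E (M(E) = E - 3*(-4) = E + 12 = 12 + E)
(M(b) + y(-112))*(-13087 - 23505) + 47430 = ((12 - 137) + sqrt(2)*sqrt(-112))*(-13087 - 23505) + 47430 = (-125 + sqrt(2)*(4*I*sqrt(7)))*(-36592) + 47430 = (-125 + 4*I*sqrt(14))*(-36592) + 47430 = (4574000 - 146368*I*sqrt(14)) + 47430 = 4621430 - 146368*I*sqrt(14)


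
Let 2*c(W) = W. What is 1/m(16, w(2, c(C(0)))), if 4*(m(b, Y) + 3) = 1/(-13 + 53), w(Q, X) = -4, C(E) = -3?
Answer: -160/479 ≈ -0.33403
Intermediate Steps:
c(W) = W/2
m(b, Y) = -479/160 (m(b, Y) = -3 + 1/(4*(-13 + 53)) = -3 + (1/4)/40 = -3 + (1/4)*(1/40) = -3 + 1/160 = -479/160)
1/m(16, w(2, c(C(0)))) = 1/(-479/160) = -160/479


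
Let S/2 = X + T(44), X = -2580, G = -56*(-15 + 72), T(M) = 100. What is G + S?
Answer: -8152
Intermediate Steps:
G = -3192 (G = -56*57 = -3192)
S = -4960 (S = 2*(-2580 + 100) = 2*(-2480) = -4960)
G + S = -3192 - 4960 = -8152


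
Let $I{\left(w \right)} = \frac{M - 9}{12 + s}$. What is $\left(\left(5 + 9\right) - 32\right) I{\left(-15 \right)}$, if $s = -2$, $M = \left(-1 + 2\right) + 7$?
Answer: $\frac{9}{5} \approx 1.8$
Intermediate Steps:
$M = 8$ ($M = 1 + 7 = 8$)
$I{\left(w \right)} = - \frac{1}{10}$ ($I{\left(w \right)} = \frac{8 - 9}{12 - 2} = - \frac{1}{10}$)
$\left(\left(5 + 9\right) - 32\right) I{\left(-15 \right)} = \left(\left(5 + 9\right) - 32\right) \left(- \frac{1}{10}\right) = \left(14 - 32\right) \left(- \frac{1}{10}\right) = \left(-18\right) \left(- \frac{1}{10}\right) = \frac{9}{5}$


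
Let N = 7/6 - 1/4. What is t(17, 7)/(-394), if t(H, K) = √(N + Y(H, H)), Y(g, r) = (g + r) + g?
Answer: -√1869/2364 ≈ -0.018288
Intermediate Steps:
Y(g, r) = r + 2*g
N = 11/12 (N = 7*(⅙) - 1*¼ = 7/6 - ¼ = 11/12 ≈ 0.91667)
t(H, K) = √(11/12 + 3*H) (t(H, K) = √(11/12 + (H + 2*H)) = √(11/12 + 3*H))
t(17, 7)/(-394) = (√(33 + 108*17)/6)/(-394) = (√(33 + 1836)/6)*(-1/394) = (√1869/6)*(-1/394) = -√1869/2364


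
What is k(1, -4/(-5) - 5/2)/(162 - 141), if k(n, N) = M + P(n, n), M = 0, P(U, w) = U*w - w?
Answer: 0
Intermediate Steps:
P(U, w) = -w + U*w
k(n, N) = n*(-1 + n) (k(n, N) = 0 + n*(-1 + n) = n*(-1 + n))
k(1, -4/(-5) - 5/2)/(162 - 141) = (1*(-1 + 1))/(162 - 141) = (1*0)/21 = (1/21)*0 = 0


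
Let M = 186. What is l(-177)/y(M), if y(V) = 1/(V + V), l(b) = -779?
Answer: -289788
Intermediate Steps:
y(V) = 1/(2*V)
l(-177)/y(M) = -779/((1/2)/186) = -779/((1/2)*(1/186)) = -779/1/372 = -779*372 = -289788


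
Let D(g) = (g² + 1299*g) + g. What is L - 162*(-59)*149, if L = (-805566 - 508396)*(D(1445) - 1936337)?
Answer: -2667588460714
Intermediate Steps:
D(g) = g² + 1300*g
L = -2667589884856 (L = (-805566 - 508396)*(1445*(1300 + 1445) - 1936337) = -1313962*(1445*2745 - 1936337) = -1313962*(3966525 - 1936337) = -1313962*2030188 = -2667589884856)
L - 162*(-59)*149 = -2667589884856 - 162*(-59)*149 = -2667589884856 - (-9558)*149 = -2667589884856 - 1*(-1424142) = -2667589884856 + 1424142 = -2667588460714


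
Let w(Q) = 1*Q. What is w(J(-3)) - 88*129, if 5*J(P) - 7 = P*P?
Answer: -56744/5 ≈ -11349.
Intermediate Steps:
J(P) = 7/5 + P²/5 (J(P) = 7/5 + (P*P)/5 = 7/5 + P²/5)
w(Q) = Q
w(J(-3)) - 88*129 = (7/5 + (⅕)*(-3)²) - 88*129 = (7/5 + (⅕)*9) - 11352 = (7/5 + 9/5) - 11352 = 16/5 - 11352 = -56744/5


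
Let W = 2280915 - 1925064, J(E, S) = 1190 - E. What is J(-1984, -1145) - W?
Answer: -352677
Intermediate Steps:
W = 355851
J(-1984, -1145) - W = (1190 - 1*(-1984)) - 1*355851 = (1190 + 1984) - 355851 = 3174 - 355851 = -352677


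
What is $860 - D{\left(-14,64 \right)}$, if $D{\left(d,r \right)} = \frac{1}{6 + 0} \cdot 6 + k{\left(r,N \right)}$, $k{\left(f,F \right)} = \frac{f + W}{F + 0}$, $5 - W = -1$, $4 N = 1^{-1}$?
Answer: $579$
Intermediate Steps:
$N = \frac{1}{4}$ ($N = \frac{1}{4 \cdot 1} = \frac{1}{4} \cdot 1 = \frac{1}{4} \approx 0.25$)
$W = 6$ ($W = 5 - -1 = 5 + 1 = 6$)
$k{\left(f,F \right)} = \frac{6 + f}{F}$ ($k{\left(f,F \right)} = \frac{f + 6}{F + 0} = \frac{6 + f}{F}$)
$D{\left(d,r \right)} = 25 + 4 r$ ($D{\left(d,r \right)} = \frac{1}{6 + 0} \cdot 6 + \frac{1}{\frac{1}{4}} \left(6 + r\right) = \frac{1}{6} \cdot 6 + 4 \left(6 + r\right) = \frac{1}{6} \cdot 6 + \left(24 + 4 r\right) = 1 + \left(24 + 4 r\right) = 25 + 4 r$)
$860 - D{\left(-14,64 \right)} = 860 - \left(25 + 4 \cdot 64\right) = 860 - \left(25 + 256\right) = 860 - 281 = 579$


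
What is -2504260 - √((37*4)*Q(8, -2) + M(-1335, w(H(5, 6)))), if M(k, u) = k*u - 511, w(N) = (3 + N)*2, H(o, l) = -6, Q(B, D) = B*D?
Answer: -2504260 - √5131 ≈ -2.5043e+6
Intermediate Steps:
w(N) = 6 + 2*N
M(k, u) = -511 + k*u
-2504260 - √((37*4)*Q(8, -2) + M(-1335, w(H(5, 6)))) = -2504260 - √((37*4)*(8*(-2)) + (-511 - 1335*(6 + 2*(-6)))) = -2504260 - √(148*(-16) + (-511 - 1335*(6 - 12))) = -2504260 - √(-2368 + (-511 - 1335*(-6))) = -2504260 - √(-2368 + (-511 + 8010)) = -2504260 - √(-2368 + 7499) = -2504260 - √5131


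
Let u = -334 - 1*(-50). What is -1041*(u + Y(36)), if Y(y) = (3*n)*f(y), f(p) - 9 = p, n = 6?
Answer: -547566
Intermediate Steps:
f(p) = 9 + p
Y(y) = 162 + 18*y (Y(y) = (3*6)*(9 + y) = 18*(9 + y) = 162 + 18*y)
u = -284 (u = -334 + 50 = -284)
-1041*(u + Y(36)) = -1041*(-284 + (162 + 18*36)) = -1041*(-284 + (162 + 648)) = -1041*(-284 + 810) = -1041*526 = -547566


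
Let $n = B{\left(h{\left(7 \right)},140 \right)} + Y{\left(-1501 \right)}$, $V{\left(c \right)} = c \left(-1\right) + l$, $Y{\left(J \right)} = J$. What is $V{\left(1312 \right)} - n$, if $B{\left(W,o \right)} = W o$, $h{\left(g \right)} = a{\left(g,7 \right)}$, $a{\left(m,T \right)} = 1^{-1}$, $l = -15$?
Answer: $34$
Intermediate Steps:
$a{\left(m,T \right)} = 1$
$h{\left(g \right)} = 1$
$V{\left(c \right)} = -15 - c$ ($V{\left(c \right)} = c \left(-1\right) - 15 = - c - 15 = -15 - c$)
$n = -1361$ ($n = 1 \cdot 140 - 1501 = 140 - 1501 = -1361$)
$V{\left(1312 \right)} - n = \left(-15 - 1312\right) - -1361 = \left(-15 - 1312\right) + 1361 = -1327 + 1361 = 34$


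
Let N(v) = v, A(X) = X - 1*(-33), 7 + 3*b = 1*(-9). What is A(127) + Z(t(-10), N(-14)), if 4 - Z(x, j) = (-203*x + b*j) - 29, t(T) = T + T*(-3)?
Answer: 12535/3 ≈ 4178.3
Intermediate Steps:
b = -16/3 (b = -7/3 + (1*(-9))/3 = -7/3 + (⅓)*(-9) = -7/3 - 3 = -16/3 ≈ -5.3333)
A(X) = 33 + X (A(X) = X + 33 = 33 + X)
t(T) = -2*T (t(T) = T - 3*T = -2*T)
Z(x, j) = 33 + 203*x + 16*j/3 (Z(x, j) = 4 - ((-203*x - 16*j/3) - 29) = 4 - (-29 - 203*x - 16*j/3) = 4 + (29 + 203*x + 16*j/3) = 33 + 203*x + 16*j/3)
A(127) + Z(t(-10), N(-14)) = (33 + 127) + (33 + 203*(-2*(-10)) + (16/3)*(-14)) = 160 + (33 + 203*20 - 224/3) = 160 + (33 + 4060 - 224/3) = 160 + 12055/3 = 12535/3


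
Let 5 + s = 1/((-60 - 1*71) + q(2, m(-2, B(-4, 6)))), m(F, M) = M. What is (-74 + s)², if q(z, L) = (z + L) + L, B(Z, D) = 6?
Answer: 85451536/13689 ≈ 6242.4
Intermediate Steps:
q(z, L) = z + 2*L (q(z, L) = (L + z) + L = z + 2*L)
s = -586/117 (s = -5 + 1/((-60 - 1*71) + (2 + 2*6)) = -5 + 1/((-60 - 71) + (2 + 12)) = -5 + 1/(-131 + 14) = -5 + 1/(-117) = -5 - 1/117 = -586/117 ≈ -5.0085)
(-74 + s)² = (-74 - 586/117)² = (-9244/117)² = 85451536/13689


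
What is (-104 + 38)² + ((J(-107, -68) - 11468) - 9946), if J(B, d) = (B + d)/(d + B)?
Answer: -17057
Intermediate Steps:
J(B, d) = 1 (J(B, d) = (B + d)/(B + d) = 1)
(-104 + 38)² + ((J(-107, -68) - 11468) - 9946) = (-104 + 38)² + ((1 - 11468) - 9946) = (-66)² + (-11467 - 9946) = 4356 - 21413 = -17057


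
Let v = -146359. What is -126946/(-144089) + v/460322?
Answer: 37347314661/66327336658 ≈ 0.56308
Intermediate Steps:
-126946/(-144089) + v/460322 = -126946/(-144089) - 146359/460322 = -126946*(-1/144089) - 146359*1/460322 = 126946/144089 - 146359/460322 = 37347314661/66327336658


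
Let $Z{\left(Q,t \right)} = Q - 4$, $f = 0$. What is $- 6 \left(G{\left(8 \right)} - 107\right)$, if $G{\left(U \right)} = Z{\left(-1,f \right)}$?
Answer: $672$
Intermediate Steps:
$Z{\left(Q,t \right)} = -4 + Q$
$G{\left(U \right)} = -5$ ($G{\left(U \right)} = -4 - 1 = -5$)
$- 6 \left(G{\left(8 \right)} - 107\right) = - 6 \left(-5 - 107\right) = \left(-6\right) \left(-112\right) = 672$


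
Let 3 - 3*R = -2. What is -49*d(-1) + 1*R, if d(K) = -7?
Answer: 1034/3 ≈ 344.67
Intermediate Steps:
R = 5/3 (R = 1 - ⅓*(-2) = 1 + ⅔ = 5/3 ≈ 1.6667)
-49*d(-1) + 1*R = -49*(-7) + 1*(5/3) = 343 + 5/3 = 1034/3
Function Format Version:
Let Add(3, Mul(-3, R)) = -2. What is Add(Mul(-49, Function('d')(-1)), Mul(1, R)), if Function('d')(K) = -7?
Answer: Rational(1034, 3) ≈ 344.67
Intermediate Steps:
R = Rational(5, 3) (R = Add(1, Mul(Rational(-1, 3), -2)) = Add(1, Rational(2, 3)) = Rational(5, 3) ≈ 1.6667)
Add(Mul(-49, Function('d')(-1)), Mul(1, R)) = Add(Mul(-49, -7), Mul(1, Rational(5, 3))) = Add(343, Rational(5, 3)) = Rational(1034, 3)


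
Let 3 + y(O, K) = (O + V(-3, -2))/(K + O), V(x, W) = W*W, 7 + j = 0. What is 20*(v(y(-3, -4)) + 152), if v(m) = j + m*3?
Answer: 18980/7 ≈ 2711.4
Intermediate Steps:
j = -7 (j = -7 + 0 = -7)
V(x, W) = W**2
y(O, K) = -3 + (4 + O)/(K + O) (y(O, K) = -3 + (O + (-2)**2)/(K + O) = -3 + (O + 4)/(K + O) = -3 + (4 + O)/(K + O))
v(m) = -7 + 3*m (v(m) = -7 + m*3 = -7 + 3*m)
20*(v(y(-3, -4)) + 152) = 20*((-7 + 3*((4 - 3*(-4) - 2*(-3))/(-4 - 3))) + 152) = 20*((-7 + 3*((4 + 12 + 6)/(-7))) + 152) = 20*((-7 + 3*(-1/7*22)) + 152) = 20*((-7 + 3*(-22/7)) + 152) = 20*((-7 - 66/7) + 152) = 20*(-115/7 + 152) = 20*(949/7) = 18980/7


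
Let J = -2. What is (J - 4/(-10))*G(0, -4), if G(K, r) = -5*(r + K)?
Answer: -32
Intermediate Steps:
G(K, r) = -5*K - 5*r (G(K, r) = -5*(K + r) = -5*K - 5*r)
(J - 4/(-10))*G(0, -4) = (-2 - 4/(-10))*(-5*0 - 5*(-4)) = (-2 - 4*(-⅒))*(0 + 20) = (-2 + ⅖)*20 = -8/5*20 = -32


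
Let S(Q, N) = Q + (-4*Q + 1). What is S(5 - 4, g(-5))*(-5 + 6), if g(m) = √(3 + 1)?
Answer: -2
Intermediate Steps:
g(m) = 2 (g(m) = √4 = 2)
S(Q, N) = 1 - 3*Q (S(Q, N) = Q + (1 - 4*Q) = 1 - 3*Q)
S(5 - 4, g(-5))*(-5 + 6) = (1 - 3*(5 - 4))*(-5 + 6) = (1 - 3*1)*1 = (1 - 3)*1 = -2*1 = -2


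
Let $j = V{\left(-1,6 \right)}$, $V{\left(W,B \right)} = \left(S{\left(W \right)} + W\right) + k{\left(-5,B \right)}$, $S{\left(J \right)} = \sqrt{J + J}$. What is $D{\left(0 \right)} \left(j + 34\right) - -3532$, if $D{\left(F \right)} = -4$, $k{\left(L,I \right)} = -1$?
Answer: $3404 - 4 i \sqrt{2} \approx 3404.0 - 5.6569 i$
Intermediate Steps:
$S{\left(J \right)} = \sqrt{2} \sqrt{J}$ ($S{\left(J \right)} = \sqrt{2 J} = \sqrt{2} \sqrt{J}$)
$V{\left(W,B \right)} = -1 + W + \sqrt{2} \sqrt{W}$ ($V{\left(W,B \right)} = \left(\sqrt{2} \sqrt{W} + W\right) - 1 = \left(W + \sqrt{2} \sqrt{W}\right) - 1 = -1 + W + \sqrt{2} \sqrt{W}$)
$j = -2 + i \sqrt{2}$ ($j = -1 - 1 + \sqrt{2} \sqrt{-1} = -1 - 1 + \sqrt{2} i = -1 - 1 + i \sqrt{2} = -2 + i \sqrt{2} \approx -2.0 + 1.4142 i$)
$D{\left(0 \right)} \left(j + 34\right) - -3532 = - 4 \left(\left(-2 + i \sqrt{2}\right) + 34\right) - -3532 = - 4 \left(32 + i \sqrt{2}\right) + 3532 = \left(-128 - 4 i \sqrt{2}\right) + 3532 = 3404 - 4 i \sqrt{2}$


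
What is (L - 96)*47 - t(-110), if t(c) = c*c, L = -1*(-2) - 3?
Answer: -16659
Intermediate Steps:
L = -1 (L = 2 - 3 = -1)
t(c) = c²
(L - 96)*47 - t(-110) = (-1 - 96)*47 - 1*(-110)² = -97*47 - 1*12100 = -4559 - 12100 = -16659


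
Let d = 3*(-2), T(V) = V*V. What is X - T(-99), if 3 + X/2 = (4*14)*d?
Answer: -10479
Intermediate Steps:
T(V) = V**2
d = -6
X = -678 (X = -6 + 2*((4*14)*(-6)) = -6 + 2*(56*(-6)) = -6 + 2*(-336) = -6 - 672 = -678)
X - T(-99) = -678 - 1*(-99)**2 = -678 - 1*9801 = -678 - 9801 = -10479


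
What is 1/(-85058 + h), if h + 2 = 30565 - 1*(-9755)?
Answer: -1/44740 ≈ -2.2351e-5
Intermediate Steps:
h = 40318 (h = -2 + (30565 - 1*(-9755)) = -2 + (30565 + 9755) = -2 + 40320 = 40318)
1/(-85058 + h) = 1/(-85058 + 40318) = 1/(-44740) = -1/44740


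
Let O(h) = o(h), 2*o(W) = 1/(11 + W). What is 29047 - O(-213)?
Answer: 11734989/404 ≈ 29047.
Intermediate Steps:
o(W) = 1/(2*(11 + W))
O(h) = 1/(2*(11 + h))
29047 - O(-213) = 29047 - 1/(2*(11 - 213)) = 29047 - 1/(2*(-202)) = 29047 - (-1)/(2*202) = 29047 - 1*(-1/404) = 29047 + 1/404 = 11734989/404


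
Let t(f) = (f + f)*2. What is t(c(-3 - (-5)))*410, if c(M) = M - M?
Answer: 0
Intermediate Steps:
c(M) = 0
t(f) = 4*f (t(f) = (2*f)*2 = 4*f)
t(c(-3 - (-5)))*410 = (4*0)*410 = 0*410 = 0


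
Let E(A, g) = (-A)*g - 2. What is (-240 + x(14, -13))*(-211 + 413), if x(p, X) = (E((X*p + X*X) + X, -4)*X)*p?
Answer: 3848504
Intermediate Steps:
E(A, g) = -2 - A*g (E(A, g) = -A*g - 2 = -2 - A*g)
x(p, X) = X*p*(-2 + 4*X + 4*X**2 + 4*X*p) (x(p, X) = ((-2 - 1*((X*p + X*X) + X)*(-4))*X)*p = ((-2 - 1*((X*p + X**2) + X)*(-4))*X)*p = ((-2 - 1*((X**2 + X*p) + X)*(-4))*X)*p = ((-2 - 1*(X + X**2 + X*p)*(-4))*X)*p = ((-2 + (4*X + 4*X**2 + 4*X*p))*X)*p = ((-2 + 4*X + 4*X**2 + 4*X*p)*X)*p = (X*(-2 + 4*X + 4*X**2 + 4*X*p))*p = X*p*(-2 + 4*X + 4*X**2 + 4*X*p))
(-240 + x(14, -13))*(-211 + 413) = (-240 + 2*(-13)*14*(-1 + 2*(-13)*(1 - 13 + 14)))*(-211 + 413) = (-240 + 2*(-13)*14*(-1 + 2*(-13)*2))*202 = (-240 + 2*(-13)*14*(-1 - 52))*202 = (-240 + 2*(-13)*14*(-53))*202 = (-240 + 19292)*202 = 19052*202 = 3848504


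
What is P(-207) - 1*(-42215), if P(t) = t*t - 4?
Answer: 85060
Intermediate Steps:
P(t) = -4 + t² (P(t) = t² - 4 = -4 + t²)
P(-207) - 1*(-42215) = (-4 + (-207)²) - 1*(-42215) = (-4 + 42849) + 42215 = 42845 + 42215 = 85060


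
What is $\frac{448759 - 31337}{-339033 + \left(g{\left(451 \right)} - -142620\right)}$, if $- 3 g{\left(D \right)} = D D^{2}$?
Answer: $- \frac{626133}{46161545} \approx -0.013564$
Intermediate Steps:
$g{\left(D \right)} = - \frac{D^{3}}{3}$ ($g{\left(D \right)} = - \frac{D D^{2}}{3} = - \frac{D^{3}}{3}$)
$\frac{448759 - 31337}{-339033 + \left(g{\left(451 \right)} - -142620\right)} = \frac{448759 - 31337}{-339033 - \left(-142620 + \frac{451^{3}}{3}\right)} = \frac{417422}{-339033 + \left(\left(- \frac{1}{3}\right) 91733851 + 142620\right)} = \frac{417422}{-339033 + \left(- \frac{91733851}{3} + 142620\right)} = \frac{417422}{-339033 - \frac{91305991}{3}} = \frac{417422}{- \frac{92323090}{3}} = 417422 \left(- \frac{3}{92323090}\right) = - \frac{626133}{46161545}$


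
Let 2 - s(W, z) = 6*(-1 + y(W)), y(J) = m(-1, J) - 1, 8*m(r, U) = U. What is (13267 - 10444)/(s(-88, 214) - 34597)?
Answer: -2823/34517 ≈ -0.081786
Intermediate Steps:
m(r, U) = U/8
y(J) = -1 + J/8 (y(J) = J/8 - 1 = -1 + J/8)
s(W, z) = 14 - 3*W/4 (s(W, z) = 2 - 6*(-1 + (-1 + W/8)) = 2 - 6*(-2 + W/8) = 2 - (-12 + 3*W/4) = 2 + (12 - 3*W/4) = 14 - 3*W/4)
(13267 - 10444)/(s(-88, 214) - 34597) = (13267 - 10444)/((14 - ¾*(-88)) - 34597) = 2823/((14 + 66) - 34597) = 2823/(80 - 34597) = 2823/(-34517) = 2823*(-1/34517) = -2823/34517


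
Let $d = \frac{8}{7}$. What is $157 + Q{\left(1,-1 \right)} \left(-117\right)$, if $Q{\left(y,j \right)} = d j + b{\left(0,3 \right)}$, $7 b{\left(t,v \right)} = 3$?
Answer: $\frac{1684}{7} \approx 240.57$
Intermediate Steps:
$b{\left(t,v \right)} = \frac{3}{7}$ ($b{\left(t,v \right)} = \frac{1}{7} \cdot 3 = \frac{3}{7}$)
$d = \frac{8}{7}$ ($d = 8 \cdot \frac{1}{7} = \frac{8}{7} \approx 1.1429$)
$Q{\left(y,j \right)} = \frac{3}{7} + \frac{8 j}{7}$ ($Q{\left(y,j \right)} = \frac{8 j}{7} + \frac{3}{7} = \frac{3}{7} + \frac{8 j}{7}$)
$157 + Q{\left(1,-1 \right)} \left(-117\right) = 157 + \left(\frac{3}{7} + \frac{8}{7} \left(-1\right)\right) \left(-117\right) = 157 + \left(\frac{3}{7} - \frac{8}{7}\right) \left(-117\right) = 157 - - \frac{585}{7} = 157 + \frac{585}{7} = \frac{1684}{7}$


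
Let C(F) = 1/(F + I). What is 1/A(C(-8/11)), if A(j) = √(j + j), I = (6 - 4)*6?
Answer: √682/11 ≈ 2.3741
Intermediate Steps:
I = 12 (I = 2*6 = 12)
C(F) = 1/(12 + F) (C(F) = 1/(F + 12) = 1/(12 + F))
A(j) = √2*√j (A(j) = √(2*j) = √2*√j)
1/A(C(-8/11)) = 1/(√2*√(1/(12 - 8/11))) = 1/(√2*√(1/(124/11))) = 1/(√2*√(11/124)) = 1/(√2*(√341/62)) = 1/(√682/62) = √682/11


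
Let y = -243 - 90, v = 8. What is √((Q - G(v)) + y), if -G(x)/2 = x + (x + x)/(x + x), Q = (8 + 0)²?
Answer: I*√251 ≈ 15.843*I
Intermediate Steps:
Q = 64 (Q = 8² = 64)
y = -333
G(x) = -2 - 2*x (G(x) = -2*(x + (x + x)/(x + x)) = -2*(x + (2*x)/((2*x))) = -2*(x + (2*x)*(1/(2*x))) = -2*(x + 1) = -2*(1 + x) = -2 - 2*x)
√((Q - G(v)) + y) = √((64 - (-2 - 2*8)) - 333) = √((64 - (-2 - 16)) - 333) = √((64 - 1*(-18)) - 333) = √((64 + 18) - 333) = √(82 - 333) = √(-251) = I*√251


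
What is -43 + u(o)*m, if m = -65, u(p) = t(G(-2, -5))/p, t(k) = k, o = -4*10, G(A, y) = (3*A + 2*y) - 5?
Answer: -617/8 ≈ -77.125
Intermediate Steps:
G(A, y) = -5 + 2*y + 3*A (G(A, y) = (2*y + 3*A) - 5 = -5 + 2*y + 3*A)
o = -40
u(p) = -21/p (u(p) = (-5 + 2*(-5) + 3*(-2))/p = (-5 - 10 - 6)/p = -21/p)
-43 + u(o)*m = -43 - 21/(-40)*(-65) = -43 - 21*(-1/40)*(-65) = -43 + (21/40)*(-65) = -43 - 273/8 = -617/8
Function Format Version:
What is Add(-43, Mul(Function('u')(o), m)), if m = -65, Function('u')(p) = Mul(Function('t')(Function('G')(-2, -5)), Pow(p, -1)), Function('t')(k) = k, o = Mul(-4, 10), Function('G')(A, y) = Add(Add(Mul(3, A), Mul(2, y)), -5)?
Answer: Rational(-617, 8) ≈ -77.125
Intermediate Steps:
Function('G')(A, y) = Add(-5, Mul(2, y), Mul(3, A)) (Function('G')(A, y) = Add(Add(Mul(2, y), Mul(3, A)), -5) = Add(-5, Mul(2, y), Mul(3, A)))
o = -40
Function('u')(p) = Mul(-21, Pow(p, -1)) (Function('u')(p) = Mul(Add(-5, Mul(2, -5), Mul(3, -2)), Pow(p, -1)) = Mul(Add(-5, -10, -6), Pow(p, -1)) = Mul(-21, Pow(p, -1)))
Add(-43, Mul(Function('u')(o), m)) = Add(-43, Mul(Mul(-21, Pow(-40, -1)), -65)) = Add(-43, Mul(Mul(-21, Rational(-1, 40)), -65)) = Add(-43, Mul(Rational(21, 40), -65)) = Add(-43, Rational(-273, 8)) = Rational(-617, 8)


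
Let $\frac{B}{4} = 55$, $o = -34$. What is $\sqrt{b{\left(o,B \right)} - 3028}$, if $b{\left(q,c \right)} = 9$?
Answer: $i \sqrt{3019} \approx 54.945 i$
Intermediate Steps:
$B = 220$ ($B = 4 \cdot 55 = 220$)
$\sqrt{b{\left(o,B \right)} - 3028} = \sqrt{9 - 3028} = \sqrt{-3019} = i \sqrt{3019}$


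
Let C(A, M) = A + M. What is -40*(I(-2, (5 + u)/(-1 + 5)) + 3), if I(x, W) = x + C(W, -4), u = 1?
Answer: 60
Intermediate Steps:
I(x, W) = -4 + W + x (I(x, W) = x + (W - 4) = x + (-4 + W) = -4 + W + x)
-40*(I(-2, (5 + u)/(-1 + 5)) + 3) = -40*((-4 + (5 + 1)/(-1 + 5) - 2) + 3) = -40*((-4 + 6/4 - 2) + 3) = -40*((-4 + 6*(¼) - 2) + 3) = -40*((-4 + 3/2 - 2) + 3) = -40*(-9/2 + 3) = -40*(-3/2) = 60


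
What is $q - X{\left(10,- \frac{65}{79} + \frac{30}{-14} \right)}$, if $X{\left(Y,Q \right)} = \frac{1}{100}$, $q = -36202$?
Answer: $- \frac{3620201}{100} \approx -36202.0$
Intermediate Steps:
$X{\left(Y,Q \right)} = \frac{1}{100}$
$q - X{\left(10,- \frac{65}{79} + \frac{30}{-14} \right)} = -36202 - \frac{1}{100} = - \frac{3620201}{100}$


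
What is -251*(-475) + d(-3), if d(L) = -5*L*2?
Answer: 119255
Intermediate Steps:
d(L) = -10*L
-251*(-475) + d(-3) = -251*(-475) - 10*(-3) = 119225 + 30 = 119255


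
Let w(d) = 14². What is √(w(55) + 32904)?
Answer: 10*√331 ≈ 181.93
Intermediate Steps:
w(d) = 196
√(w(55) + 32904) = √(196 + 32904) = √33100 = 10*√331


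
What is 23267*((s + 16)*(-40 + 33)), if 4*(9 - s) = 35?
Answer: -10586485/4 ≈ -2.6466e+6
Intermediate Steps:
s = 1/4 (s = 9 - 1/4*35 = 9 - 35/4 = 1/4 ≈ 0.25000)
23267*((s + 16)*(-40 + 33)) = 23267*((1/4 + 16)*(-40 + 33)) = 23267*((65/4)*(-7)) = 23267*(-455/4) = -10586485/4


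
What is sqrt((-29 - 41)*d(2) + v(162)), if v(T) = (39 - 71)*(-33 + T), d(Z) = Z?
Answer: 2*I*sqrt(1067) ≈ 65.33*I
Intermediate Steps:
v(T) = 1056 - 32*T (v(T) = -32*(-33 + T) = 1056 - 32*T)
sqrt((-29 - 41)*d(2) + v(162)) = sqrt((-29 - 41)*2 + (1056 - 32*162)) = sqrt(-70*2 + (1056 - 5184)) = sqrt(-140 - 4128) = sqrt(-4268) = 2*I*sqrt(1067)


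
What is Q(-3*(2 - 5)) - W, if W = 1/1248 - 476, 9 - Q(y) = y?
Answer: 594047/1248 ≈ 476.00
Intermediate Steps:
Q(y) = 9 - y
W = -594047/1248 (W = 1/1248 - 476 = -594047/1248 ≈ -476.00)
Q(-3*(2 - 5)) - W = (9 - (-3)*(2 - 5)) - 1*(-594047/1248) = (9 - (-3)*(-3)) + 594047/1248 = (9 - 1*9) + 594047/1248 = (9 - 9) + 594047/1248 = 0 + 594047/1248 = 594047/1248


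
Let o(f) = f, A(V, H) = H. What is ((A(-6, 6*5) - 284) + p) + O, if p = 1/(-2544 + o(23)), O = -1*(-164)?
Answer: -226891/2521 ≈ -90.000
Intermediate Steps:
O = 164
p = -1/2521 (p = 1/(-2544 + 23) = 1/(-2521) = -1/2521 ≈ -0.00039667)
((A(-6, 6*5) - 284) + p) + O = ((6*5 - 284) - 1/2521) + 164 = ((30 - 284) - 1/2521) + 164 = (-254 - 1/2521) + 164 = -640335/2521 + 164 = -226891/2521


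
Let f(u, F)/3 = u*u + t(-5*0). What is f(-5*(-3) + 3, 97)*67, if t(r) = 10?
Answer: 67134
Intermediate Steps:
f(u, F) = 30 + 3*u² (f(u, F) = 3*(u*u + 10) = 3*(u² + 10) = 3*(10 + u²) = 30 + 3*u²)
f(-5*(-3) + 3, 97)*67 = (30 + 3*(-5*(-3) + 3)²)*67 = (30 + 3*(15 + 3)²)*67 = (30 + 3*18²)*67 = (30 + 3*324)*67 = (30 + 972)*67 = 1002*67 = 67134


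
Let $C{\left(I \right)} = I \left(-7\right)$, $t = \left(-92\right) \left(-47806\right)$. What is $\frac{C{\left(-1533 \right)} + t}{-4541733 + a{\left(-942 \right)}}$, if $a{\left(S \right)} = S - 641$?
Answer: $- \frac{4408883}{4543316} \approx -0.97041$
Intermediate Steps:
$t = 4398152$
$C{\left(I \right)} = - 7 I$
$a{\left(S \right)} = -641 + S$
$\frac{C{\left(-1533 \right)} + t}{-4541733 + a{\left(-942 \right)}} = \frac{\left(-7\right) \left(-1533\right) + 4398152}{-4541733 - 1583} = \frac{10731 + 4398152}{-4541733 - 1583} = \frac{4408883}{-4543316} = 4408883 \left(- \frac{1}{4543316}\right) = - \frac{4408883}{4543316}$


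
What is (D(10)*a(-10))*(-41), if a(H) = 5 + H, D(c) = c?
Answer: 2050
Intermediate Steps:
(D(10)*a(-10))*(-41) = (10*(5 - 10))*(-41) = (10*(-5))*(-41) = -50*(-41) = 2050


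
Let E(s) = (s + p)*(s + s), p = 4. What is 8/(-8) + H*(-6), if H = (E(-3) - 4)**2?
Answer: -601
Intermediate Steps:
E(s) = 2*s*(4 + s) (E(s) = (s + 4)*(s + s) = (4 + s)*(2*s) = 2*s*(4 + s))
H = 100 (H = (2*(-3)*(4 - 3) - 4)**2 = (2*(-3)*1 - 4)**2 = (-6 - 4)**2 = (-10)**2 = 100)
8/(-8) + H*(-6) = 8/(-8) + 100*(-6) = 8*(-1/8) - 600 = -1 - 600 = -601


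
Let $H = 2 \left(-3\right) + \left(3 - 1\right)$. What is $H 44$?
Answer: $-176$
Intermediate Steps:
$H = -4$ ($H = -6 + 2 = -4$)
$H 44 = \left(-4\right) 44 = -176$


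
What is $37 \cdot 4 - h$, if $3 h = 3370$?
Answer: $- \frac{2926}{3} \approx -975.33$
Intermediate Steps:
$h = \frac{3370}{3}$ ($h = \frac{1}{3} \cdot 3370 = \frac{3370}{3} \approx 1123.3$)
$37 \cdot 4 - h = 37 \cdot 4 - \frac{3370}{3} = 148 - \frac{3370}{3} = - \frac{2926}{3}$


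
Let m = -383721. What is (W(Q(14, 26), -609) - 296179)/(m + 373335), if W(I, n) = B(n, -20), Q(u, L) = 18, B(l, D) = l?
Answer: 148394/5193 ≈ 28.576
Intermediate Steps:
W(I, n) = n
(W(Q(14, 26), -609) - 296179)/(m + 373335) = (-609 - 296179)/(-383721 + 373335) = -296788/(-10386) = -296788*(-1/10386) = 148394/5193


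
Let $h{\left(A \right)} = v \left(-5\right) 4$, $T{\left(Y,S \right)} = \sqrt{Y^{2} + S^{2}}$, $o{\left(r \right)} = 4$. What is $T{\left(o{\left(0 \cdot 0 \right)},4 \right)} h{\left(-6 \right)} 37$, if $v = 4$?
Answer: $- 11840 \sqrt{2} \approx -16744.0$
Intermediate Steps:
$T{\left(Y,S \right)} = \sqrt{S^{2} + Y^{2}}$
$h{\left(A \right)} = -80$ ($h{\left(A \right)} = 4 \left(-5\right) 4 = \left(-20\right) 4 = -80$)
$T{\left(o{\left(0 \cdot 0 \right)},4 \right)} h{\left(-6 \right)} 37 = \sqrt{4^{2} + 4^{2}} \left(-80\right) 37 = \sqrt{16 + 16} \left(-80\right) 37 = \sqrt{32} \left(-80\right) 37 = 4 \sqrt{2} \left(-80\right) 37 = - 320 \sqrt{2} \cdot 37 = - 11840 \sqrt{2}$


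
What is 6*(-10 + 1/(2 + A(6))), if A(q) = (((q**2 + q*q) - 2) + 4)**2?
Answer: -54779/913 ≈ -59.999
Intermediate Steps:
A(q) = (2 + 2*q**2)**2 (A(q) = (((q**2 + q**2) - 2) + 4)**2 = ((2*q**2 - 2) + 4)**2 = ((-2 + 2*q**2) + 4)**2 = (2 + 2*q**2)**2)
6*(-10 + 1/(2 + A(6))) = 6*(-10 + 1/(2 + 4*(1 + 6**2)**2)) = 6*(-10 + 1/(2 + 4*(1 + 36)**2)) = 6*(-10 + 1/(2 + 4*37**2)) = 6*(-10 + 1/(2 + 4*1369)) = 6*(-10 + 1/(2 + 5476)) = 6*(-10 + 1/5478) = 6*(-54779/5478) = -54779/913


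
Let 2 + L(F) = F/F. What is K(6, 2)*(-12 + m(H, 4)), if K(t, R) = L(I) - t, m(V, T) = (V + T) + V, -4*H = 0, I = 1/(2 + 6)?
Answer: 56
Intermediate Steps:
I = 1/8 ≈ 0.12500
H = 0 (H = -1/4*0 = 0)
L(F) = -1 (L(F) = -2 + F/F = -2 + 1 = -1)
m(V, T) = T + 2*V (m(V, T) = (T + V) + V = T + 2*V)
K(t, R) = -1 - t
K(6, 2)*(-12 + m(H, 4)) = (-1 - 1*6)*(-12 + (4 + 2*0)) = (-1 - 6)*(-12 + (4 + 0)) = -7*(-12 + 4) = -7*(-8) = 56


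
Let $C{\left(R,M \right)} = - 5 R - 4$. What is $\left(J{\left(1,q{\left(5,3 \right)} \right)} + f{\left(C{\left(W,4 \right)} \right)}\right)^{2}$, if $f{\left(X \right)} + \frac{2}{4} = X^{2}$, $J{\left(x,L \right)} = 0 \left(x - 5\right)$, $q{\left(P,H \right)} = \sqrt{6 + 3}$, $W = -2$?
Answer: $\frac{5041}{4} \approx 1260.3$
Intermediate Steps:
$q{\left(P,H \right)} = 3$ ($q{\left(P,H \right)} = \sqrt{9} = 3$)
$C{\left(R,M \right)} = -4 - 5 R$
$J{\left(x,L \right)} = 0$ ($J{\left(x,L \right)} = 0 \left(-5 + x\right) = 0$)
$f{\left(X \right)} = - \frac{1}{2} + X^{2}$
$\left(J{\left(1,q{\left(5,3 \right)} \right)} + f{\left(C{\left(W,4 \right)} \right)}\right)^{2} = \left(0 - \left(\frac{1}{2} - \left(-4 - -10\right)^{2}\right)\right)^{2} = \left(0 - \left(\frac{1}{2} - \left(-4 + 10\right)^{2}\right)\right)^{2} = \left(0 - \left(\frac{1}{2} - 6^{2}\right)\right)^{2} = \left(0 + \left(- \frac{1}{2} + 36\right)\right)^{2} = \left(0 + \frac{71}{2}\right)^{2} = \left(\frac{71}{2}\right)^{2} = \frac{5041}{4}$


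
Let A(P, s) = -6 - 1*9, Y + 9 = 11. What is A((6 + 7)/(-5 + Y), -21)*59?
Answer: -885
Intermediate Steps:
Y = 2 (Y = -9 + 11 = 2)
A(P, s) = -15 (A(P, s) = -6 - 9 = -15)
A((6 + 7)/(-5 + Y), -21)*59 = -15*59 = -885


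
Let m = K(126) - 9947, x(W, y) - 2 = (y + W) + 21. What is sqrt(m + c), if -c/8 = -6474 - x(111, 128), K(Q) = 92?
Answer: sqrt(44033) ≈ 209.84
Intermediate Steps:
x(W, y) = 23 + W + y (x(W, y) = 2 + ((y + W) + 21) = 2 + ((W + y) + 21) = 2 + (21 + W + y) = 23 + W + y)
m = -9855 (m = 92 - 9947 = -9855)
c = 53888 (c = -8*(-6474 - (23 + 111 + 128)) = -8*(-6474 - 1*262) = -8*(-6474 - 262) = -8*(-6736) = 53888)
sqrt(m + c) = sqrt(-9855 + 53888) = sqrt(44033)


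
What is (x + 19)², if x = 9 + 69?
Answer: 9409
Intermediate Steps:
x = 78
(x + 19)² = (78 + 19)² = 97² = 9409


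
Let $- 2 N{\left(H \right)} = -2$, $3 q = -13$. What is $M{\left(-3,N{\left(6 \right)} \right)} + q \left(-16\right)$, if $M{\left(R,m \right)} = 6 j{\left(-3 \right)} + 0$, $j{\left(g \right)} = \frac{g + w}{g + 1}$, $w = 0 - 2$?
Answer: $\frac{253}{3} \approx 84.333$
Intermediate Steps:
$q = - \frac{13}{3}$ ($q = \frac{1}{3} \left(-13\right) = - \frac{13}{3} \approx -4.3333$)
$w = -2$
$N{\left(H \right)} = 1$ ($N{\left(H \right)} = \left(- \frac{1}{2}\right) \left(-2\right) = 1$)
$j{\left(g \right)} = \frac{-2 + g}{1 + g}$ ($j{\left(g \right)} = \frac{g - 2}{g + 1} = \frac{-2 + g}{1 + g}$)
$M{\left(R,m \right)} = 15$ ($M{\left(R,m \right)} = 6 \frac{-2 - 3}{1 - 3} + 0 = 6 \frac{1}{-2} \left(-5\right) + 0 = 6 \left(\left(- \frac{1}{2}\right) \left(-5\right)\right) + 0 = 6 \cdot \frac{5}{2} + 0 = 15 + 0 = 15$)
$M{\left(-3,N{\left(6 \right)} \right)} + q \left(-16\right) = 15 - - \frac{208}{3} = 15 + \frac{208}{3} = \frac{253}{3}$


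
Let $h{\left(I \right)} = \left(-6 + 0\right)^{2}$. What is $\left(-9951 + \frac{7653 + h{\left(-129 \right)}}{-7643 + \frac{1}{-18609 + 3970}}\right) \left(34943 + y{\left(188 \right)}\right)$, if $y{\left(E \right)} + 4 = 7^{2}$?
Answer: $- \frac{19479375363270006}{55942939} \approx -3.482 \cdot 10^{8}$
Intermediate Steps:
$h{\left(I \right)} = 36$ ($h{\left(I \right)} = \left(-6\right)^{2} = 36$)
$y{\left(E \right)} = 45$ ($y{\left(E \right)} = -4 + 7^{2} = -4 + 49 = 45$)
$\left(-9951 + \frac{7653 + h{\left(-129 \right)}}{-7643 + \frac{1}{-18609 + 3970}}\right) \left(34943 + y{\left(188 \right)}\right) = \left(-9951 + \frac{7653 + 36}{-7643 + \frac{1}{-18609 + 3970}}\right) \left(34943 + 45\right) = \left(-9951 + \frac{7689}{-7643 + \frac{1}{-14639}}\right) 34988 = \left(-9951 + \frac{7689}{-7643 - \frac{1}{14639}}\right) 34988 = \left(-9951 + \frac{7689}{- \frac{111885878}{14639}}\right) 34988 = \left(-9951 + 7689 \left(- \frac{14639}{111885878}\right)\right) 34988 = \left(-9951 - \frac{112559271}{111885878}\right) 34988 = \left(- \frac{1113488931249}{111885878}\right) 34988 = - \frac{19479375363270006}{55942939}$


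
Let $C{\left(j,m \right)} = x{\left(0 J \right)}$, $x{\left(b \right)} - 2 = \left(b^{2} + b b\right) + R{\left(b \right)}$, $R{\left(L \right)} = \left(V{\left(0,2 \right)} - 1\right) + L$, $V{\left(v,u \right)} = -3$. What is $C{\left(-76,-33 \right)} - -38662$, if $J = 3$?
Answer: $38660$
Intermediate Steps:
$R{\left(L \right)} = -4 + L$ ($R{\left(L \right)} = \left(-3 - 1\right) + L = -4 + L$)
$x{\left(b \right)} = -2 + b + 2 b^{2}$ ($x{\left(b \right)} = 2 + \left(\left(b^{2} + b b\right) + \left(-4 + b\right)\right) = 2 + \left(\left(b^{2} + b^{2}\right) + \left(-4 + b\right)\right) = 2 + \left(2 b^{2} + \left(-4 + b\right)\right) = 2 + \left(-4 + b + 2 b^{2}\right) = -2 + b + 2 b^{2}$)
$C{\left(j,m \right)} = -2$ ($C{\left(j,m \right)} = -2 + 0 \cdot 3 + 2 \left(0 \cdot 3\right)^{2} = -2 + 0 + 2 \cdot 0^{2} = -2 + 0 + 2 \cdot 0 = -2 + 0 + 0 = -2$)
$C{\left(-76,-33 \right)} - -38662 = -2 - -38662 = -2 + 38662 = 38660$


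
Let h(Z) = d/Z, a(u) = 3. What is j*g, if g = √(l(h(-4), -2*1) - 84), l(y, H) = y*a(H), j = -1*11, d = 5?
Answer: -33*I*√39/2 ≈ -103.04*I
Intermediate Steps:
h(Z) = 5/Z
j = -11
l(y, H) = 3*y (l(y, H) = y*3 = 3*y)
g = 3*I*√39/2 (g = √(3*(5/(-4)) - 84) = √(3*(5*(-¼)) - 84) = √(3*(-5/4) - 84) = √(-15/4 - 84) = √(-351/4) = 3*I*√39/2 ≈ 9.3675*I)
j*g = -33*I*√39/2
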